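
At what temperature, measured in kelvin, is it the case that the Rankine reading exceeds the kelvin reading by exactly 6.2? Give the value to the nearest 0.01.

7.75 K

Let K be the kelvin reading. The Rankine reading is R = 1.8·K.
Require R - K = 6.2: (0.8)·K = 6.2.
K = (6.2) / (0.8) = 7.75.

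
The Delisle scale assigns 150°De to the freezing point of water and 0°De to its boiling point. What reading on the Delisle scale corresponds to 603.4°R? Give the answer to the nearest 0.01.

56.89°De

First in Celsius: (603.4 - 491.67) × 5/9 = 62.0722°C.
Linearly onto the Delisle scale: 150 + (62.0722 / 100) × (0 - 150) = 56.89°De.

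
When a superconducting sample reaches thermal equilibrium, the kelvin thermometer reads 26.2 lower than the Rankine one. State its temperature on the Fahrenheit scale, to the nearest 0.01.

Let x be the Rankine reading; then the kelvin reading is 5/9·x.
(5/9·x) - x = -26.2  ⇒  (-4/9)·x = -26.2  ⇒  x = 58.9500°R.
In Celsius: (58.95 - 491.67) × 5/9 = -240.4000°C.
In Fahrenheit: -240.4000 × 1.8 + 32 = -400.72°F.

-400.72°F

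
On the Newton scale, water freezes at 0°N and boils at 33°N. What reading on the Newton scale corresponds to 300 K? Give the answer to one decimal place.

8.9°N

First in Celsius: 300 - 273.15 = 26.8500°C.
Linearly onto the Newton scale: 0 + (26.8500 / 100) × (33 - 0) = 8.9°N.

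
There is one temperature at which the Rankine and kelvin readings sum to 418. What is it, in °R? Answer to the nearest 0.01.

268.71°R

Let R be the Rankine reading. The kelvin reading is K = 5/9·R.
Require R + K = 418: (14/9)·R = 418.
R = (418) / (14/9) = 268.71.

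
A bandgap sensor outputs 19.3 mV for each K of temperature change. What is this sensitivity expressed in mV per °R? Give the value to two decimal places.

Since only a temperature interval is involved, the additive offset between the scales drops out.
A change of 1°R is a change of 5/9 K, so per °R the value is 19.3 × 5/9 = 10.72.

10.72 mV per °R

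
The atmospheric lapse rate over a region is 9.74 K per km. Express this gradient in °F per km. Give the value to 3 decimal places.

17.532 °F/km

Since only a temperature interval is involved, the additive offset between the scales drops out.
A change of 1 K is a change of 1.8°F, so 9.74 × 1.8 = 17.532.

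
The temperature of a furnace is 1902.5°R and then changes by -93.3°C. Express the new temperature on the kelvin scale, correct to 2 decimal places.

963.64 K

Initial temperature in Celsius: (1902.5 - 491.67) × 5/9 = 783.7944°C.
Final Celsius temperature: 783.7944 - 93.3000 = 690.4944°C.
In kelvin: 690.4944 + 273.15 = 963.64 K.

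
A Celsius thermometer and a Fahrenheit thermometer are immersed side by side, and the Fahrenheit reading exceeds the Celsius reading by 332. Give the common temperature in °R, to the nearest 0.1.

1166.7°R

Let x be the Celsius reading; then the Fahrenheit reading is 1.8·x + 32.
(1.8·x + 32) - x = 332  ⇒  (0.8)·x = 300  ⇒  x = 375.0000°C.
In Rankine: 375.0000 × 1.8 + 491.67 = 1166.7°R.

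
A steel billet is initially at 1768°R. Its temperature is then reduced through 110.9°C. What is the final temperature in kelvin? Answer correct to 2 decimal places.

871.32 K

Initial temperature in Celsius: (1768 - 491.67) × 5/9 = 709.0722°C.
Final Celsius temperature: 709.0722 - 110.9000 = 598.1722°C.
In kelvin: 598.1722 + 273.15 = 871.32 K.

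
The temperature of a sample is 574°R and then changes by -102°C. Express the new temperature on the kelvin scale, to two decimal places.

Initial temperature in Celsius: (574 - 491.67) × 5/9 = 45.7389°C.
Final Celsius temperature: 45.7389 - 102.0000 = -56.2611°C.
In kelvin: -56.2611 + 273.15 = 216.89 K.

216.89 K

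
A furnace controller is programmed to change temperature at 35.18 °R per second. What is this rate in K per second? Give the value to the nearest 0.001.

19.544 K/second

The quantity depends on a temperature interval, so only the ratio of degree sizes applies; the offset between the scales is irrelevant.
A change of 1°R is a change of 5/9 K, so 35.18 × 5/9 = 19.544.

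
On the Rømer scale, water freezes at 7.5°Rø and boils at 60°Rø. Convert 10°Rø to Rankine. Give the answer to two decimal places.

Linear interpolation between the fixed points: C = (10 - 7.5) × 100 / (60 - 7.5) = 4.7619°C.
Then 4.7619 × 1.8 + 491.67 = 500.24°R.

500.24°R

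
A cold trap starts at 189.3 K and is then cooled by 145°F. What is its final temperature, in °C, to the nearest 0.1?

Initial temperature in Celsius: 189.3 - 273.15 = -83.8500°C.
The 145°F change is an interval, so only the factor 5/9 applies: -145 × 5/9 = -80.5556°C.
Final Celsius temperature: -83.8500 - 80.5556 = -164.4056°C.

-164.4°C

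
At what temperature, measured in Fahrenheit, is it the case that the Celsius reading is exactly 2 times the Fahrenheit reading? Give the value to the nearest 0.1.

-12.3°F

Let F be the Fahrenheit reading. The Celsius reading is C = 5/9·F - 17.7778.
Require C = 2·F: 5/9·F - 17.7778 = 2·F.
(-13/9)·F = 17.7778  ⇒  F = -12.3.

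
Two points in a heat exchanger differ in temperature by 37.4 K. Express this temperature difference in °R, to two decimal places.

67.32°R

For a temperature interval the offset drops out; only the factor 1.8 applies.
37.4 × 1.8 = 67.32.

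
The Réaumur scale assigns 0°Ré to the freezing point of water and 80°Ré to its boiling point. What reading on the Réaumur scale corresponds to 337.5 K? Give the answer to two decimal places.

First in Celsius: 337.5 - 273.15 = 64.3500°C.
Linearly onto the Réaumur scale: 0 + (64.3500 / 100) × (80 - 0) = 51.48°Ré.

51.48°Ré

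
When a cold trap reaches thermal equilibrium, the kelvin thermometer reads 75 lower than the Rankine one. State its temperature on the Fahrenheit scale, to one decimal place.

-290.9°F

Let x be the Rankine reading; then the kelvin reading is 5/9·x.
(5/9·x) - x = -75  ⇒  (-4/9)·x = -75  ⇒  x = 168.7500°R.
In Celsius: (168.75 - 491.67) × 5/9 = -179.4000°C.
In Fahrenheit: -179.4000 × 1.8 + 32 = -290.9°F.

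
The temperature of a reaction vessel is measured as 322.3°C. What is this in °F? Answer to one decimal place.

In Fahrenheit: 322.3000 × 1.8 + 32 = 612.1°F.

612.1°F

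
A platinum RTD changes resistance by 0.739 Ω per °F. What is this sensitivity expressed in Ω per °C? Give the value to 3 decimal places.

The quantity depends on a temperature interval, so only the ratio of degree sizes applies; the offset between the scales is irrelevant.
A change of 1°C is a change of 1.8°F, so per °C the value is 0.739 × 1.8 = 1.330.

1.330 Ω per °C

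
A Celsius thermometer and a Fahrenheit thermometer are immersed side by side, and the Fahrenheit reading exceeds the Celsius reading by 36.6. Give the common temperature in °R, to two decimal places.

Let x be the Celsius reading; then the Fahrenheit reading is 1.8·x + 32.
(1.8·x + 32) - x = 36.6  ⇒  (0.8)·x = 4.6  ⇒  x = 5.7500°C.
In Rankine: 5.7500 × 1.8 + 491.67 = 502.02°R.

502.02°R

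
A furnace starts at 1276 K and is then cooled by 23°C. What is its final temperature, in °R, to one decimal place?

2255.4°R

Initial temperature in Celsius: 1276 - 273.15 = 1002.8500°C.
Final Celsius temperature: 1002.8500 - 23.0000 = 979.8500°C.
In Rankine: 979.8500 × 1.8 + 491.67 = 2255.4°R.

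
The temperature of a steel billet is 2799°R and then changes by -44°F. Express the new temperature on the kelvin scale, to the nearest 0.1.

1530.6 K

Initial temperature in Celsius: (2799 - 491.67) × 5/9 = 1281.8500°C.
The 44°F change is an interval, so only the factor 5/9 applies: -44 × 5/9 = -24.4444°C.
Final Celsius temperature: 1281.8500 - 24.4444 = 1257.4056°C.
In kelvin: 1257.4056 + 273.15 = 1530.6 K.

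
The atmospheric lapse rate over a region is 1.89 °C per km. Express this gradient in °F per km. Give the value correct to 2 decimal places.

3.40 °F/km

The quantity depends on a temperature interval, so only the ratio of degree sizes applies; the offset between the scales is irrelevant.
A change of 1°C is a change of 1.8°F, so 1.89 × 1.8 = 3.40.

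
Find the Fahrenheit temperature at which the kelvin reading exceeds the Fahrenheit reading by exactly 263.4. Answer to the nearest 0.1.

-18.1°F

Let F be the Fahrenheit reading. The kelvin reading is K = 5/9·F + 255.372.
Require K - F = 263.4: (-4/9)·F + 255.372 = 263.4.
F = (263.4 - 255.372) / (-4/9) = -18.1.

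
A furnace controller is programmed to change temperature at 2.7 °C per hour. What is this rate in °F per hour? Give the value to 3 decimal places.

Since only a temperature interval is involved, the additive offset between the scales drops out.
A change of 1°C is a change of 1.8°F, so 2.7 × 1.8 = 4.860.

4.860 °F/hour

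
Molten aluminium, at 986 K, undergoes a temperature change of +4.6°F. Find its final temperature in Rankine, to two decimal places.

1779.40°R

Initial temperature in Celsius: 986 - 273.15 = 712.8500°C.
The 4.6°F change is an interval, so only the factor 5/9 applies: +4.6 × 5/9 = +2.5556°C.
Final Celsius temperature: 712.8500 + 2.5556 = 715.4056°C.
In Rankine: 715.4056 × 1.8 + 491.67 = 1779.40°R.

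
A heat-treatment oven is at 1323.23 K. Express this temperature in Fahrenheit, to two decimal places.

In Celsius: 1323.23 - 273.15 = 1050.0800°C.
In Fahrenheit: 1050.0800 × 1.8 + 32 = 1922.14°F.

1922.14°F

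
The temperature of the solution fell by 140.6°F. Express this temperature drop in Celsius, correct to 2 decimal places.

For a temperature interval the offset drops out; only the factor 5/9 applies.
140.6 × 5/9 = 78.11.

78.11°C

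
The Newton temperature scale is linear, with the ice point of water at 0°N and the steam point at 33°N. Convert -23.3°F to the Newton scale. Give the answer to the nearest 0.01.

First in Celsius: (-23.3 - 32) × 5/9 = -30.7222°C.
Linearly onto the Newton scale: 0 + (-30.7222 / 100) × (33 - 0) = -10.14°N.

-10.14°N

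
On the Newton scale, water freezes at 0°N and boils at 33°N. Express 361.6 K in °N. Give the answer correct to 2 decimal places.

29.19°N

First in Celsius: 361.6 - 273.15 = 88.4500°C.
Linearly onto the Newton scale: 0 + (88.4500 / 100) × (33 - 0) = 29.19°N.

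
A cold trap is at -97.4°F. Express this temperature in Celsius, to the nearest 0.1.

-71.9°C

In Celsius: (-97.4 - 32) × 5/9 = -71.8889°C.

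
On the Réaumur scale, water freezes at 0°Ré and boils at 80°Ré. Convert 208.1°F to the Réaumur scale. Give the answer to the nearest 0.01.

78.27°Ré

First in Celsius: (208.1 - 32) × 5/9 = 97.8333°C.
Linearly onto the Réaumur scale: 0 + (97.8333 / 100) × (80 - 0) = 78.27°Ré.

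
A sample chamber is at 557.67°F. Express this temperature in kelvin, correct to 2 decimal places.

565.19 K

In Celsius: (557.67 - 32) × 5/9 = 292.0389°C.
In kelvin: 292.0389 + 273.15 = 565.19 K.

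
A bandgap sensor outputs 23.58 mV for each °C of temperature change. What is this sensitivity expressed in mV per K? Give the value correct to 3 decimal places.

23.580 mV per K

The quantity depends on a temperature interval, so only the ratio of degree sizes applies; the offset between the scales is irrelevant.
A change of 1 K is a change of 1°C, so per K the value is 23.58 × 1 = 23.580.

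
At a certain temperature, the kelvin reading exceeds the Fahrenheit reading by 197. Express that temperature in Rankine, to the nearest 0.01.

Let x be the Fahrenheit reading; then the kelvin reading is 5/9·x + 255.372.
(5/9·x + 255.372) - x = 197  ⇒  (-4/9)·x = -58.3722  ⇒  x = 131.3375°F.
In Celsius: (131.3375 - 32) × 5/9 = 55.1875°C.
In Rankine: 55.1875 × 1.8 + 491.67 = 591.01°R.

591.01°R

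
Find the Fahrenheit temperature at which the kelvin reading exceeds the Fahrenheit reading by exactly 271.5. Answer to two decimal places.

Let F be the Fahrenheit reading. The kelvin reading is K = 5/9·F + 255.372.
Require K - F = 271.5: (-4/9)·F + 255.372 = 271.5.
F = (271.5 - 255.372) / (-4/9) = -36.29.

-36.29°F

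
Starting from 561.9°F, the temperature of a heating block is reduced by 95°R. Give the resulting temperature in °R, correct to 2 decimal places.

926.57°R

Initial temperature in Celsius: (561.9 - 32) × 5/9 = 294.3889°C.
The 95°R change is an interval, so only the factor 5/9 applies: -95 × 5/9 = -52.7778°C.
Final Celsius temperature: 294.3889 - 52.7778 = 241.6111°C.
In Rankine: 241.6111 × 1.8 + 491.67 = 926.57°R.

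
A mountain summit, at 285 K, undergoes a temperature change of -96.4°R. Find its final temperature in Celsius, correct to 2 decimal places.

-41.71°C

Initial temperature in Celsius: 285 - 273.15 = 11.8500°C.
The 96.4°R change is an interval, so only the factor 5/9 applies: -96.4 × 5/9 = -53.5556°C.
Final Celsius temperature: 11.8500 - 53.5556 = -41.7056°C.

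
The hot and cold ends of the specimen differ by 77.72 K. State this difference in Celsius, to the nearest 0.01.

77.72°C

Kelvin and Celsius degrees are the same size, so the interval is unchanged: 77.72.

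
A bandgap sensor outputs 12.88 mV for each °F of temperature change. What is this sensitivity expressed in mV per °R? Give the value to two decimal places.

Since only a temperature interval is involved, the additive offset between the scales drops out.
A change of 1°R is a change of 1°F, so per °R the value is 12.88 × 1 = 12.88.

12.88 mV per °R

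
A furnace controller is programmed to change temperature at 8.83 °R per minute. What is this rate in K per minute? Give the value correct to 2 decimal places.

4.91 K/minute

Since only a temperature interval is involved, the additive offset between the scales drops out.
A change of 1°R is a change of 5/9 K, so 8.83 × 5/9 = 4.91.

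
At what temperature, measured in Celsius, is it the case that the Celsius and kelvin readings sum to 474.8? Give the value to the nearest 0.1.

100.8°C

Let C be the Celsius reading. The kelvin reading is K = 1·C + 273.15.
Require C + K = 474.8: (2)·C + 273.15 = 474.8.
C = (474.8 - 273.15) / (2) = 100.8.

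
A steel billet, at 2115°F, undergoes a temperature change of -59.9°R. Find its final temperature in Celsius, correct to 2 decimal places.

1123.94°C

Initial temperature in Celsius: (2115 - 32) × 5/9 = 1157.2222°C.
The 59.9°R change is an interval, so only the factor 5/9 applies: -59.9 × 5/9 = -33.2778°C.
Final Celsius temperature: 1157.2222 - 33.2778 = 1123.9444°C.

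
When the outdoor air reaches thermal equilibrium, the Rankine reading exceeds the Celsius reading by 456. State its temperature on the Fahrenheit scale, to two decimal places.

Let x be the Rankine reading; then the Celsius reading is 5/9·x - 273.15.
(5/9·x - 273.15) - x = -456  ⇒  (-4/9)·x = -182.85  ⇒  x = 411.4125°R.
In Celsius: (411.4125 - 491.67) × 5/9 = -44.5875°C.
In Fahrenheit: -44.5875 × 1.8 + 32 = -48.26°F.

-48.26°F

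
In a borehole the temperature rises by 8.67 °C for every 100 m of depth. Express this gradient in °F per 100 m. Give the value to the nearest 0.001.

15.606 °F/100 m

The quantity depends on a temperature interval, so only the ratio of degree sizes applies; the offset between the scales is irrelevant.
A change of 1°C is a change of 1.8°F, so 8.67 × 1.8 = 15.606.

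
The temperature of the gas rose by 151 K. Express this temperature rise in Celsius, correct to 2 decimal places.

Kelvin and Celsius degrees are the same size, so the interval is unchanged: 151.00.

151.00°C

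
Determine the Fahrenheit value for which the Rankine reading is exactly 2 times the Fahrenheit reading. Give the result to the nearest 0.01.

459.67°F

Let F be the Fahrenheit reading. The Rankine reading is R = 1·F + 459.67.
Require R = 2·F: 1·F + 459.67 = 2·F.
(-1)·F = -459.67  ⇒  F = 459.67.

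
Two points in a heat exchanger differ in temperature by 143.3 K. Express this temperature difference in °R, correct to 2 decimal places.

For a temperature interval the offset drops out; only the factor 1.8 applies.
143.3 × 1.8 = 257.94.

257.94°R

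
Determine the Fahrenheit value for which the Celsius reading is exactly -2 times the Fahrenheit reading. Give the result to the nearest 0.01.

Let F be the Fahrenheit reading. The Celsius reading is C = 5/9·F - 17.7778.
Require C = -2·F: 5/9·F - 17.7778 = -2·F.
(23/9)·F = 17.7778  ⇒  F = 6.96.

6.96°F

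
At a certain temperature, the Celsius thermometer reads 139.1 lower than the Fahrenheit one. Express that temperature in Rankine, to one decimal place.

Let x be the Fahrenheit reading; then the Celsius reading is 5/9·x - 17.7778.
(5/9·x - 17.7778) - x = -139.1  ⇒  (-4/9)·x = -121.322  ⇒  x = 272.9750°F.
In Celsius: (272.975 - 32) × 5/9 = 133.8750°C.
In Rankine: 133.8750 × 1.8 + 491.67 = 732.6°R.

732.6°R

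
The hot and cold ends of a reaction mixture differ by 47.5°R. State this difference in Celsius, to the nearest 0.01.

An interval of 1°R corresponds to 5/9°C.
47.5 × 5/9 = 26.39.

26.39°C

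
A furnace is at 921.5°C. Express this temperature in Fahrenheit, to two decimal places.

In Fahrenheit: 921.5000 × 1.8 + 32 = 1690.70°F.

1690.70°F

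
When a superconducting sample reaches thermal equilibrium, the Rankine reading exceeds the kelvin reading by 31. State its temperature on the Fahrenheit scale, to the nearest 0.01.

-389.92°F

Let x be the Rankine reading; then the kelvin reading is 5/9·x.
(5/9·x) - x = -31  ⇒  (-4/9)·x = -31  ⇒  x = 69.7500°R.
In Celsius: (69.75 - 491.67) × 5/9 = -234.4000°C.
In Fahrenheit: -234.4000 × 1.8 + 32 = -389.92°F.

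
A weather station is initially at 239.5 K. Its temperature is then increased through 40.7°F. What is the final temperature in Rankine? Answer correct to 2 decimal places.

471.80°R

Initial temperature in Celsius: 239.5 - 273.15 = -33.6500°C.
The 40.7°F change is an interval, so only the factor 5/9 applies: +40.7 × 5/9 = +22.6111°C.
Final Celsius temperature: -33.6500 + 22.6111 = -11.0389°C.
In Rankine: -11.0389 × 1.8 + 491.67 = 471.80°R.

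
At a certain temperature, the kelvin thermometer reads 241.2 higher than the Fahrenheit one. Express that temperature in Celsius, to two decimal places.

Let x be the Fahrenheit reading; then the kelvin reading is 5/9·x + 255.372.
(5/9·x + 255.372) - x = 241.2  ⇒  (-4/9)·x = -14.1722  ⇒  x = 31.8875°F.
In Celsius: (31.8875 - 32) × 5/9 = -0.06°C.

-0.06°C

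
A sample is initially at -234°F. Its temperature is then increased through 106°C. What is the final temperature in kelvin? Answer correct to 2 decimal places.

231.37 K

Initial temperature in Celsius: (-234 - 32) × 5/9 = -147.7778°C.
Final Celsius temperature: -147.7778 + 106.0000 = -41.7778°C.
In kelvin: -41.7778 + 273.15 = 231.37 K.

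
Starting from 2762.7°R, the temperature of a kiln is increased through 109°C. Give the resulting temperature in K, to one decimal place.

1643.8 K

Initial temperature in Celsius: (2762.7 - 491.67) × 5/9 = 1261.6833°C.
Final Celsius temperature: 1261.6833 + 109.0000 = 1370.6833°C.
In kelvin: 1370.6833 + 273.15 = 1643.8 K.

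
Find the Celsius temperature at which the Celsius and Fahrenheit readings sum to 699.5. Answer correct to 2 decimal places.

238.39°C

Let C be the Celsius reading. The Fahrenheit reading is F = 1.8·C + 32.
Require C + F = 699.5: (2.8)·C + 32 = 699.5.
C = (699.5 - 32) / (2.8) = 238.39.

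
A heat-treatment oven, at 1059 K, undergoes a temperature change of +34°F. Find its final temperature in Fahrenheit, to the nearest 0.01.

Initial temperature in Celsius: 1059 - 273.15 = 785.8500°C.
The 34°F change is an interval, so only the factor 5/9 applies: +34 × 5/9 = +18.8889°C.
Final Celsius temperature: 785.8500 + 18.8889 = 804.7389°C.
In Fahrenheit: 804.7389 × 1.8 + 32 = 1480.53°F.

1480.53°F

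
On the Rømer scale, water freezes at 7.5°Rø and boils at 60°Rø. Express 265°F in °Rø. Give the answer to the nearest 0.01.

75.46°Rø

First in Celsius: (265 - 32) × 5/9 = 129.4444°C.
Linearly onto the Rømer scale: 7.5 + (129.4444 / 100) × (60 - 7.5) = 75.46°Rø.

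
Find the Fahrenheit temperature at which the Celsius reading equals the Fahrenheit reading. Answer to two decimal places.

-40.00°F

Let F be the Fahrenheit reading. The Celsius reading is C = 5/9·F - 17.7778.
Set C = F: 5/9·F - 17.7778 = F.
(-4/9)·F = 17.7778  ⇒  F = -40.00.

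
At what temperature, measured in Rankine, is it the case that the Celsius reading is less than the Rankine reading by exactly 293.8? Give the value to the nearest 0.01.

Let R be the Rankine reading. The Celsius reading is C = 5/9·R - 273.15.
Require C - R = -293.8: (-4/9)·R - 273.15 = -293.8.
R = (-293.8 + 273.15) / (-4/9) = 46.46.

46.46°R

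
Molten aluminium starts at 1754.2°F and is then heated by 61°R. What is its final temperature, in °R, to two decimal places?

2274.87°R

Initial temperature in Celsius: (1754.2 - 32) × 5/9 = 956.7778°C.
The 61°R change is an interval, so only the factor 5/9 applies: +61 × 5/9 = +33.8889°C.
Final Celsius temperature: 956.7778 + 33.8889 = 990.6667°C.
In Rankine: 990.6667 × 1.8 + 491.67 = 2274.87°R.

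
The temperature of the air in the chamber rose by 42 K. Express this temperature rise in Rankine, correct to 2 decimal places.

An interval of 1 K corresponds to 1.8°R.
42 × 1.8 = 75.60.

75.60°R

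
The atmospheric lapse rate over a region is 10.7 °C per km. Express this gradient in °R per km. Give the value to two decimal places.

19.26 °R/km

Since only a temperature interval is involved, the additive offset between the scales drops out.
A change of 1°C is a change of 1.8°R, so 10.7 × 1.8 = 19.26.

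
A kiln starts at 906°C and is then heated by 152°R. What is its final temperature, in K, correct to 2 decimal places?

1263.59 K

The 152°R change is an interval, so only the factor 5/9 applies: +152 × 5/9 = +84.4444°C.
Final Celsius temperature: 906.0000 + 84.4444 = 990.4444°C.
In kelvin: 990.4444 + 273.15 = 1263.59 K.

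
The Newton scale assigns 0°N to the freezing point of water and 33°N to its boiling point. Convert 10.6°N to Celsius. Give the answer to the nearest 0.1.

Linear interpolation between the fixed points: C = (10.6 - 0) × 100 / (33 - 0) = 32.1212°C.

32.1°C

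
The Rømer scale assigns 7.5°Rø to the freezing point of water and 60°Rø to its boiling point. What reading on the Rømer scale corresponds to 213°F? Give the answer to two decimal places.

First in Celsius: (213 - 32) × 5/9 = 100.5556°C.
Linearly onto the Rømer scale: 7.5 + (100.5556 / 100) × (60 - 7.5) = 60.29°Rø.

60.29°Rø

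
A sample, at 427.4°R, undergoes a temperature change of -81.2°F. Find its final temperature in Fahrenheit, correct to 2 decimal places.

Initial temperature in Celsius: (427.4 - 491.67) × 5/9 = -35.7056°C.
The 81.2°F change is an interval, so only the factor 5/9 applies: -81.2 × 5/9 = -45.1111°C.
Final Celsius temperature: -35.7056 - 45.1111 = -80.8167°C.
In Fahrenheit: -80.8167 × 1.8 + 32 = -113.47°F.

-113.47°F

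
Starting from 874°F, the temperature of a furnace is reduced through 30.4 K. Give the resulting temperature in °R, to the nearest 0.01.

Initial temperature in Celsius: (874 - 32) × 5/9 = 467.7778°C.
The 30.4 K change is an interval; Kelvin and Celsius degrees are the same size, so ΔC = -30.4°C.
Final Celsius temperature: 467.7778 - 30.4000 = 437.3778°C.
In Rankine: 437.3778 × 1.8 + 491.67 = 1278.95°R.

1278.95°R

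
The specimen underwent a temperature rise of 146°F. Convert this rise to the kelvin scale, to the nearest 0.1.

An interval of 1°F corresponds to 5/9 K.
146 × 5/9 = 81.1.

81.1 K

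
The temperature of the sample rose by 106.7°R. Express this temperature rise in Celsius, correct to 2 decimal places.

An interval of 1°R corresponds to 5/9°C.
106.7 × 5/9 = 59.28.

59.28°C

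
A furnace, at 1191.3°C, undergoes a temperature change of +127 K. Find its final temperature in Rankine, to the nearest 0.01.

The 127 K change is an interval; Kelvin and Celsius degrees are the same size, so ΔC = +127°C.
Final Celsius temperature: 1191.3000 + 127.0000 = 1318.3000°C.
In Rankine: 1318.3000 × 1.8 + 491.67 = 2864.61°R.

2864.61°R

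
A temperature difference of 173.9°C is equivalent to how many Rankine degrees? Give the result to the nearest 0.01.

For a temperature interval the offset drops out; only the factor 1.8 applies.
173.9 × 1.8 = 313.02.

313.02°R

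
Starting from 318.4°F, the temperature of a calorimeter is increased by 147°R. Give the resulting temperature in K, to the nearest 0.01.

Initial temperature in Celsius: (318.4 - 32) × 5/9 = 159.1111°C.
The 147°R change is an interval, so only the factor 5/9 applies: +147 × 5/9 = +81.6667°C.
Final Celsius temperature: 159.1111 + 81.6667 = 240.7778°C.
In kelvin: 240.7778 + 273.15 = 513.93 K.

513.93 K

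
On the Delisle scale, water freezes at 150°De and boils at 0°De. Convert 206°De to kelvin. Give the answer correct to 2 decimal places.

235.82 K

Linear interpolation between the fixed points: C = (206 - 150) × 100 / (0 - 150) = -37.3333°C.
Then -37.3333 + 273.15 = 235.82 K.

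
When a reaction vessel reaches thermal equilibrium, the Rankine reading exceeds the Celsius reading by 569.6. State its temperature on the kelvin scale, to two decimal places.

Let x be the Celsius reading; then the Rankine reading is 1.8·x + 491.67.
(1.8·x + 491.67) - x = 569.6  ⇒  (0.8)·x = 77.93  ⇒  x = 97.4125°C.
In kelvin: 97.4125 + 273.15 = 370.56 K.

370.56 K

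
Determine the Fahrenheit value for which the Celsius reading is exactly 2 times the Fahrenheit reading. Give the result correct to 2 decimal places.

-12.31°F

Let F be the Fahrenheit reading. The Celsius reading is C = 5/9·F - 17.7778.
Require C = 2·F: 5/9·F - 17.7778 = 2·F.
(-13/9)·F = 17.7778  ⇒  F = -12.31.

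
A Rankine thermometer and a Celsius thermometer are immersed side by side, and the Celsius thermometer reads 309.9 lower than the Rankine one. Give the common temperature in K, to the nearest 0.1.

45.9 K

Let x be the Rankine reading; then the Celsius reading is 5/9·x - 273.15.
(5/9·x - 273.15) - x = -309.9  ⇒  (-4/9)·x = -36.75  ⇒  x = 82.6875°R.
In Celsius: (82.6875 - 491.67) × 5/9 = -227.2125°C.
In kelvin: -227.2125 + 273.15 = 45.9 K.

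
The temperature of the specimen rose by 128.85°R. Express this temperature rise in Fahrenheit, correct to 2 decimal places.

128.85°F

Rankine and Fahrenheit degrees are the same size, so the interval is unchanged: 128.85.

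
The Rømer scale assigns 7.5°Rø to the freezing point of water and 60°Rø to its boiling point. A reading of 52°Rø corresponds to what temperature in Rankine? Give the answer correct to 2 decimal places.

Linear interpolation between the fixed points: C = (52 - 7.5) × 100 / (60 - 7.5) = 84.7619°C.
Then 84.7619 × 1.8 + 491.67 = 644.24°R.

644.24°R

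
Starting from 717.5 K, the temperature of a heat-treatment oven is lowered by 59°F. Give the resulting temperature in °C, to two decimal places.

Initial temperature in Celsius: 717.5 - 273.15 = 444.3500°C.
The 59°F change is an interval, so only the factor 5/9 applies: -59 × 5/9 = -32.7778°C.
Final Celsius temperature: 444.3500 - 32.7778 = 411.5722°C.

411.57°C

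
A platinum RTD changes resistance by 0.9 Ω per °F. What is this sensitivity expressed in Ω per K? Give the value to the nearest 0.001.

1.620 Ω per K

The quantity depends on a temperature interval, so only the ratio of degree sizes applies; the offset between the scales is irrelevant.
A change of 1 K is a change of 1.8°F, so per K the value is 0.9 × 1.8 = 1.620.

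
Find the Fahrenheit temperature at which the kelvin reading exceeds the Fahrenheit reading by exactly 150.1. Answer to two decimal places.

Let F be the Fahrenheit reading. The kelvin reading is K = 5/9·F + 255.372.
Require K - F = 150.1: (-4/9)·F + 255.372 = 150.1.
F = (150.1 - 255.372) / (-4/9) = 236.86.

236.86°F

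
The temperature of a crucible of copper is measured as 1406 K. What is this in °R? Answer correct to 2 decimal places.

2530.80°R

In Celsius: 1406 - 273.15 = 1132.8500°C.
In Rankine: 1132.8500 × 1.8 + 491.67 = 2530.80°R.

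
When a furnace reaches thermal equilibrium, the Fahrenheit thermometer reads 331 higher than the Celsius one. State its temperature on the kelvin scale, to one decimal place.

Let x be the Celsius reading; then the Fahrenheit reading is 1.8·x + 32.
(1.8·x + 32) - x = 331  ⇒  (0.8)·x = 299  ⇒  x = 373.7500°C.
In kelvin: 373.7500 + 273.15 = 646.9 K.

646.9 K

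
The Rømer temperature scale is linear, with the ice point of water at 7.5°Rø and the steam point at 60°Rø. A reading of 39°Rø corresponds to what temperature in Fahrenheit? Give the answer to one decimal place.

140.0°F

Linear interpolation between the fixed points: C = (39 - 7.5) × 100 / (60 - 7.5) = 60.0000°C.
Then 60.0000 × 1.8 + 32 = 140.0°F.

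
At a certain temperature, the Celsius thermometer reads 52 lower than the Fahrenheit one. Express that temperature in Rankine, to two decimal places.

536.67°R

Let x be the Fahrenheit reading; then the Celsius reading is 5/9·x - 17.7778.
(5/9·x - 17.7778) - x = -52  ⇒  (-4/9)·x = -34.2222  ⇒  x = 77.0000°F.
In Celsius: (77 - 32) × 5/9 = 25.0000°C.
In Rankine: 25.0000 × 1.8 + 491.67 = 536.67°R.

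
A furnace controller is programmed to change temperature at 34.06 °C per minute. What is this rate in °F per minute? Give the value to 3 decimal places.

61.308 °F/minute

The quantity depends on a temperature interval, so only the ratio of degree sizes applies; the offset between the scales is irrelevant.
A change of 1°C is a change of 1.8°F, so 34.06 × 1.8 = 61.308.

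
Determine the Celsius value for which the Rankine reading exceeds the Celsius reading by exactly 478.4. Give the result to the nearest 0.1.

-16.6°C

Let C be the Celsius reading. The Rankine reading is R = 1.8·C + 491.67.
Require R - C = 478.4: (0.8)·C + 491.67 = 478.4.
C = (478.4 - 491.67) / (0.8) = -16.6.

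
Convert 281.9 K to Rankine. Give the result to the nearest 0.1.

In Celsius: 281.9 - 273.15 = 8.7500°C.
In Rankine: 8.7500 × 1.8 + 491.67 = 507.4°R.

507.4°R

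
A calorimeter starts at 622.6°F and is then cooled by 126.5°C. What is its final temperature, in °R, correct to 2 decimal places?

854.57°R

Initial temperature in Celsius: (622.6 - 32) × 5/9 = 328.1111°C.
Final Celsius temperature: 328.1111 - 126.5000 = 201.6111°C.
In Rankine: 201.6111 × 1.8 + 491.67 = 854.57°R.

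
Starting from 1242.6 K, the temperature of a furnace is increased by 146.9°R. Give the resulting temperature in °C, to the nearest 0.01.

1051.06°C

Initial temperature in Celsius: 1242.6 - 273.15 = 969.4500°C.
The 146.9°R change is an interval, so only the factor 5/9 applies: +146.9 × 5/9 = +81.6111°C.
Final Celsius temperature: 969.4500 + 81.6111 = 1051.0611°C.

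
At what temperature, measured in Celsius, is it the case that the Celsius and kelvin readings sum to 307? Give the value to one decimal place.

16.9°C

Let C be the Celsius reading. The kelvin reading is K = 1·C + 273.15.
Require C + K = 307: (2)·C + 273.15 = 307.
C = (307 - 273.15) / (2) = 16.9.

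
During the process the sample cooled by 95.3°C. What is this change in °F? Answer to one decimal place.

171.5°F

For a temperature interval the offset drops out; only the factor 1.8 applies.
95.3 × 1.8 = 171.5.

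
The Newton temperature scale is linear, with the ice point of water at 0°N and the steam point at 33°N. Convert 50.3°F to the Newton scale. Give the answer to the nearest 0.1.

3.4°N

First in Celsius: (50.3 - 32) × 5/9 = 10.1667°C.
Linearly onto the Newton scale: 0 + (10.1667 / 100) × (33 - 0) = 3.4°N.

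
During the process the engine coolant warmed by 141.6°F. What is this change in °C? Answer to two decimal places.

78.67°C

For a temperature interval the offset drops out; only the factor 5/9 applies.
141.6 × 5/9 = 78.67.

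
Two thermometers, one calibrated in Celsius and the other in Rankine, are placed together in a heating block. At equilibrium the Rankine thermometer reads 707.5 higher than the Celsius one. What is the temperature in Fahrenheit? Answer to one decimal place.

517.6°F

Let x be the Celsius reading; then the Rankine reading is 1.8·x + 491.67.
(1.8·x + 491.67) - x = 707.5  ⇒  (0.8)·x = 215.83  ⇒  x = 269.7875°C.
In Fahrenheit: 269.7875 × 1.8 + 32 = 517.6°F.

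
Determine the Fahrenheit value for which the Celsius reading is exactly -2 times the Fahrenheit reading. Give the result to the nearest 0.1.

7.0°F

Let F be the Fahrenheit reading. The Celsius reading is C = 5/9·F - 17.7778.
Require C = -2·F: 5/9·F - 17.7778 = -2·F.
(23/9)·F = 17.7778  ⇒  F = 7.0.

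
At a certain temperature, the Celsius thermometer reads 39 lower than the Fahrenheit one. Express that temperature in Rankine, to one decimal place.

507.4°R

Let x be the Fahrenheit reading; then the Celsius reading is 5/9·x - 17.7778.
(5/9·x - 17.7778) - x = -39  ⇒  (-4/9)·x = -21.2222  ⇒  x = 47.7500°F.
In Celsius: (47.75 - 32) × 5/9 = 8.7500°C.
In Rankine: 8.7500 × 1.8 + 491.67 = 507.4°R.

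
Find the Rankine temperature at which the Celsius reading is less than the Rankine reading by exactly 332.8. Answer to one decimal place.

134.2°R

Let R be the Rankine reading. The Celsius reading is C = 5/9·R - 273.15.
Require C - R = -332.8: (-4/9)·R - 273.15 = -332.8.
R = (-332.8 + 273.15) / (-4/9) = 134.2.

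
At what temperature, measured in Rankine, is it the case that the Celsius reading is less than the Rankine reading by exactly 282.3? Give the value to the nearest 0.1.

Let R be the Rankine reading. The Celsius reading is C = 5/9·R - 273.15.
Require C - R = -282.3: (-4/9)·R - 273.15 = -282.3.
R = (-282.3 + 273.15) / (-4/9) = 20.6.

20.6°R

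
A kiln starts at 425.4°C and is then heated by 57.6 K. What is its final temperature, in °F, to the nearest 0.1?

901.4°F

The 57.6 K change is an interval; Kelvin and Celsius degrees are the same size, so ΔC = +57.6°C.
Final Celsius temperature: 425.4000 + 57.6000 = 483.0000°C.
In Fahrenheit: 483.0000 × 1.8 + 32 = 901.4°F.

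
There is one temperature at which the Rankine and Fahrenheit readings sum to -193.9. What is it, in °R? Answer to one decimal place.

132.9°R

Let R be the Rankine reading. The Fahrenheit reading is F = 1·R - 459.67.
Require R + F = -193.9: (2)·R - 459.67 = -193.9.
R = (-193.9 + 459.67) / (2) = 132.9.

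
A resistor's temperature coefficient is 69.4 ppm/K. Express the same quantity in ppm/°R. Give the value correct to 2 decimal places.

38.56 ppm/°R

The quantity depends on a temperature interval, so only the ratio of degree sizes applies; the offset between the scales is irrelevant.
A change of 1°R is a change of 5/9 K, so per °R the value is 69.4 × 5/9 = 38.56.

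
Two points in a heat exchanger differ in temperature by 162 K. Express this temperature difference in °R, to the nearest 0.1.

An interval of 1 K corresponds to 1.8°R.
162 × 1.8 = 291.6.

291.6°R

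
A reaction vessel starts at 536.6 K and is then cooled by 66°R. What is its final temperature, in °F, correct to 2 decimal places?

Initial temperature in Celsius: 536.6 - 273.15 = 263.4500°C.
The 66°R change is an interval, so only the factor 5/9 applies: -66 × 5/9 = -36.6667°C.
Final Celsius temperature: 263.4500 - 36.6667 = 226.7833°C.
In Fahrenheit: 226.7833 × 1.8 + 32 = 440.21°F.

440.21°F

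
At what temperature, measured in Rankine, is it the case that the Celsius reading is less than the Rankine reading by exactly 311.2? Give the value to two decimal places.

85.61°R

Let R be the Rankine reading. The Celsius reading is C = 5/9·R - 273.15.
Require C - R = -311.2: (-4/9)·R - 273.15 = -311.2.
R = (-311.2 + 273.15) / (-4/9) = 85.61.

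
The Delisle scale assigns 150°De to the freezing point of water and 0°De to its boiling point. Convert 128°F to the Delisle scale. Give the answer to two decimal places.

First in Celsius: (128 - 32) × 5/9 = 53.3333°C.
Linearly onto the Delisle scale: 150 + (53.3333 / 100) × (0 - 150) = 70.00°De.

70.00°De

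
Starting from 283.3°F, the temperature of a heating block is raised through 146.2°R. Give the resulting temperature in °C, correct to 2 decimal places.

Initial temperature in Celsius: (283.3 - 32) × 5/9 = 139.6111°C.
The 146.2°R change is an interval, so only the factor 5/9 applies: +146.2 × 5/9 = +81.2222°C.
Final Celsius temperature: 139.6111 + 81.2222 = 220.8333°C.

220.83°C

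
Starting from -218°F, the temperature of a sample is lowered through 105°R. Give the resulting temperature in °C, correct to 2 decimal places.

Initial temperature in Celsius: (-218 - 32) × 5/9 = -138.8889°C.
The 105°R change is an interval, so only the factor 5/9 applies: -105 × 5/9 = -58.3333°C.
Final Celsius temperature: -138.8889 - 58.3333 = -197.2222°C.

-197.22°C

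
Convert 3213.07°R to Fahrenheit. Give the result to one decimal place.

In Celsius: (3213.07 - 491.67) × 5/9 = 1511.8889°C.
In Fahrenheit: 1511.8889 × 1.8 + 32 = 2753.4°F.

2753.4°F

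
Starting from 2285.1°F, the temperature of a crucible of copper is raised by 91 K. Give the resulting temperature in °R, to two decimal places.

2908.57°R

Initial temperature in Celsius: (2285.1 - 32) × 5/9 = 1251.7222°C.
The 91 K change is an interval; Kelvin and Celsius degrees are the same size, so ΔC = +91°C.
Final Celsius temperature: 1251.7222 + 91.0000 = 1342.7222°C.
In Rankine: 1342.7222 × 1.8 + 491.67 = 2908.57°R.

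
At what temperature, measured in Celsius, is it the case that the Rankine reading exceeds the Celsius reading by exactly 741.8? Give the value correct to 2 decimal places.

Let C be the Celsius reading. The Rankine reading is R = 1.8·C + 491.67.
Require R - C = 741.8: (0.8)·C + 491.67 = 741.8.
C = (741.8 - 491.67) / (0.8) = 312.66.

312.66°C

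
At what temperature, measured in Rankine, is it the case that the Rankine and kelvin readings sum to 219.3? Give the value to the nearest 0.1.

Let R be the Rankine reading. The kelvin reading is K = 5/9·R.
Require R + K = 219.3: (14/9)·R = 219.3.
R = (219.3) / (14/9) = 141.0.

141.0°R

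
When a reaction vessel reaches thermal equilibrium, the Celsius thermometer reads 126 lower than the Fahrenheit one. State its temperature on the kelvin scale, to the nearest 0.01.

390.65 K

Let x be the Fahrenheit reading; then the Celsius reading is 5/9·x - 17.7778.
(5/9·x - 17.7778) - x = -126  ⇒  (-4/9)·x = -108.222  ⇒  x = 243.5000°F.
In Celsius: (243.5 - 32) × 5/9 = 117.5000°C.
In kelvin: 117.5000 + 273.15 = 390.65 K.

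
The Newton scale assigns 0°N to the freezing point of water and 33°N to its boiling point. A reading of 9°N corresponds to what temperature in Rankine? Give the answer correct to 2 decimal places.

Linear interpolation between the fixed points: C = (9 - 0) × 100 / (33 - 0) = 27.2727°C.
Then 27.2727 × 1.8 + 491.67 = 540.76°R.

540.76°R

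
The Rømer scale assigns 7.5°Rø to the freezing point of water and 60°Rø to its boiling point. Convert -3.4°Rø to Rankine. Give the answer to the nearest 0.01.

454.30°R

Linear interpolation between the fixed points: C = (-3.4 - 7.5) × 100 / (60 - 7.5) = -20.7619°C.
Then -20.7619 × 1.8 + 491.67 = 454.30°R.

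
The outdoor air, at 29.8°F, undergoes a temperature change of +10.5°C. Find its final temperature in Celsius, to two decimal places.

Initial temperature in Celsius: (29.8 - 32) × 5/9 = -1.2222°C.
Final Celsius temperature: -1.2222 + 10.5000 = 9.2778°C.

9.28°C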